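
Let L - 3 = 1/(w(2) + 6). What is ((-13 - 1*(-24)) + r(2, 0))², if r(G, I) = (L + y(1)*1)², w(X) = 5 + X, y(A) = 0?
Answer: 11964681/28561 ≈ 418.92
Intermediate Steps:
L = 40/13 (L = 3 + 1/((5 + 2) + 6) = 3 + 1/(7 + 6) = 3 + 1/13 = 40/13 ≈ 3.0769)
r(G, I) = 1600/169 (r(G, I) = (40/13 + 0*1)² = (40/13 + 0)² = (40/13)² = 1600/169)
((-13 - 1*(-24)) + r(2, 0))² = ((-13 - 1*(-24)) + 1600/169)² = ((-13 + 24) + 1600/169)² = (11 + 1600/169)² = (3459/169)² = 11964681/28561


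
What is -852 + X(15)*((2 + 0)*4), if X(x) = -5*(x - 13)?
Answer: -932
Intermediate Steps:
X(x) = 65 - 5*x (X(x) = -5*(-13 + x) = 65 - 5*x)
-852 + X(15)*((2 + 0)*4) = -852 + (65 - 5*15)*((2 + 0)*4) = -852 + (65 - 75)*(2*4) = -852 - 10*8 = -852 - 80 = -932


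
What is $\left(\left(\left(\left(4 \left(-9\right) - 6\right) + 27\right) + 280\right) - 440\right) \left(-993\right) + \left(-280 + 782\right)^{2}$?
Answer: $425779$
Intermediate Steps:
$\left(\left(\left(\left(4 \left(-9\right) - 6\right) + 27\right) + 280\right) - 440\right) \left(-993\right) + \left(-280 + 782\right)^{2} = \left(\left(\left(\left(-36 - 6\right) + 27\right) + 280\right) - 440\right) \left(-993\right) + 502^{2} = \left(\left(\left(-42 + 27\right) + 280\right) - 440\right) \left(-993\right) + 252004 = \left(\left(-15 + 280\right) - 440\right) \left(-993\right) + 252004 = \left(265 - 440\right) \left(-993\right) + 252004 = \left(-175\right) \left(-993\right) + 252004 = 173775 + 252004 = 425779$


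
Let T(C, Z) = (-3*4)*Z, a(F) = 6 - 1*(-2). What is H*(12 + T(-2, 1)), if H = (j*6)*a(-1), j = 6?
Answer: 0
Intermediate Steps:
a(F) = 8 (a(F) = 6 + 2 = 8)
T(C, Z) = -12*Z
H = 288 (H = (6*6)*8 = 36*8 = 288)
H*(12 + T(-2, 1)) = 288*(12 - 12*1) = 288*(12 - 12) = 288*0 = 0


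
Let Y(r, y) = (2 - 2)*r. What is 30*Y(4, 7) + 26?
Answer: 26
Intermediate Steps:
Y(r, y) = 0 (Y(r, y) = 0*r = 0)
30*Y(4, 7) + 26 = 30*0 + 26 = 0 + 26 = 26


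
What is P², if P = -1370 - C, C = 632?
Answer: 4008004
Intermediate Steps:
P = -2002 (P = -1370 - 1*632 = -1370 - 632 = -2002)
P² = (-2002)² = 4008004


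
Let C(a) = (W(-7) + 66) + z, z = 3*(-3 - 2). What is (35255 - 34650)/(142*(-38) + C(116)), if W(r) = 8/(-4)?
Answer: -605/5347 ≈ -0.11315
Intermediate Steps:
W(r) = -2 (W(r) = 8*(-¼) = -2)
z = -15 (z = 3*(-5) = -15)
C(a) = 49 (C(a) = (-2 + 66) - 15 = 64 - 15 = 49)
(35255 - 34650)/(142*(-38) + C(116)) = (35255 - 34650)/(142*(-38) + 49) = 605/(-5396 + 49) = 605/(-5347) = 605*(-1/5347) = -605/5347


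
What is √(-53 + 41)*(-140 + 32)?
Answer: -216*I*√3 ≈ -374.12*I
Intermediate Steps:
√(-53 + 41)*(-140 + 32) = √(-12)*(-108) = (2*I*√3)*(-108) = -216*I*√3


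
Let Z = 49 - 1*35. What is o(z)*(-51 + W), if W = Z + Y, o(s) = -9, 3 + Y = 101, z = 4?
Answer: -549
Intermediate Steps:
Y = 98 (Y = -3 + 101 = 98)
Z = 14 (Z = 49 - 35 = 14)
W = 112 (W = 14 + 98 = 112)
o(z)*(-51 + W) = -9*(-51 + 112) = -9*61 = -549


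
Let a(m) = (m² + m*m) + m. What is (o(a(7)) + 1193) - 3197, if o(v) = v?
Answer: -1899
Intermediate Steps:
a(m) = m + 2*m² (a(m) = (m² + m²) + m = 2*m² + m = m + 2*m²)
(o(a(7)) + 1193) - 3197 = (7*(1 + 2*7) + 1193) - 3197 = (7*(1 + 14) + 1193) - 3197 = (7*15 + 1193) - 3197 = (105 + 1193) - 3197 = 1298 - 3197 = -1899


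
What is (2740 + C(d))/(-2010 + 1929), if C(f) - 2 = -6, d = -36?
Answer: -304/9 ≈ -33.778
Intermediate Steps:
C(f) = -4 (C(f) = 2 - 6 = -4)
(2740 + C(d))/(-2010 + 1929) = (2740 - 4)/(-2010 + 1929) = 2736/(-81) = 2736*(-1/81) = -304/9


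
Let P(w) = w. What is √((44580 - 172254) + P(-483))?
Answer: I*√128157 ≈ 357.99*I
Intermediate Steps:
√((44580 - 172254) + P(-483)) = √((44580 - 172254) - 483) = √(-127674 - 483) = √(-128157) = I*√128157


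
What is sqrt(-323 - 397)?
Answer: 12*I*sqrt(5) ≈ 26.833*I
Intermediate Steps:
sqrt(-323 - 397) = sqrt(-720) = 12*I*sqrt(5)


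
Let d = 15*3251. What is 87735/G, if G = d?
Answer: 5849/3251 ≈ 1.7991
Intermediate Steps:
d = 48765
G = 48765
87735/G = 87735/48765 = 87735*(1/48765) = 5849/3251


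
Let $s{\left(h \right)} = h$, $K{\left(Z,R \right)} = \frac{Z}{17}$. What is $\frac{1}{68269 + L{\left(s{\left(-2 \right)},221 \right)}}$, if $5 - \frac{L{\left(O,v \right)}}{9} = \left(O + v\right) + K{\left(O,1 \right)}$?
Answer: $\frac{17}{1127849} \approx 1.5073 \cdot 10^{-5}$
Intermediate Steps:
$K{\left(Z,R \right)} = \frac{Z}{17}$ ($K{\left(Z,R \right)} = Z \frac{1}{17} = \frac{Z}{17}$)
$L{\left(O,v \right)} = 45 - 9 v - \frac{162 O}{17}$ ($L{\left(O,v \right)} = 45 - 9 \left(\left(O + v\right) + \frac{O}{17}\right) = 45 - 9 \left(v + \frac{18 O}{17}\right) = 45 - \left(9 v + \frac{162 O}{17}\right) = 45 - 9 v - \frac{162 O}{17}$)
$\frac{1}{68269 + L{\left(s{\left(-2 \right)},221 \right)}} = \frac{1}{68269 - \frac{32724}{17}} = \frac{1}{\frac{1127849}{17}} = \frac{17}{1127849}$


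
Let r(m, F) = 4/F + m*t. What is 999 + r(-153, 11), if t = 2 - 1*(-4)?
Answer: 895/11 ≈ 81.364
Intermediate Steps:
t = 6 (t = 2 + 4 = 6)
r(m, F) = 4/F + 6*m (r(m, F) = 4/F + m*6 = 4/F + 6*m)
999 + r(-153, 11) = 999 + (4/11 + 6*(-153)) = 999 + (4*(1/11) - 918) = 999 + (4/11 - 918) = 999 - 10094/11 = 895/11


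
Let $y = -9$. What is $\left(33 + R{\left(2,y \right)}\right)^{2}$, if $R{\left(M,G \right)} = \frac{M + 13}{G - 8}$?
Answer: $\frac{298116}{289} \approx 1031.5$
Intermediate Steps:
$R{\left(M,G \right)} = \frac{13 + M}{-8 + G}$
$\left(33 + R{\left(2,y \right)}\right)^{2} = \left(33 + \frac{13 + 2}{-8 - 9}\right)^{2} = \left(33 + \frac{1}{-17} \cdot 15\right)^{2} = \left(33 - \frac{15}{17}\right)^{2} = \left(\frac{546}{17}\right)^{2} = \frac{298116}{289}$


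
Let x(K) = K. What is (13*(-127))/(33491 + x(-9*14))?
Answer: -1651/33365 ≈ -0.049483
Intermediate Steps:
(13*(-127))/(33491 + x(-9*14)) = (13*(-127))/(33491 - 9*14) = -1651/(33491 - 126) = -1651/33365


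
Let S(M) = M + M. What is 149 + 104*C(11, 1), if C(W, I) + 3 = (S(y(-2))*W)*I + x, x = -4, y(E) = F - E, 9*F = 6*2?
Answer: 21143/3 ≈ 7047.7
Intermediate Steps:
F = 4/3 (F = (6*2)/9 = (⅑)*12 = 4/3 ≈ 1.3333)
y(E) = 4/3 - E
S(M) = 2*M
C(W, I) = -7 + 20*I*W/3 (C(W, I) = -3 + (((2*(4/3 - 1*(-2)))*W)*I - 4) = -3 + (((2*(4/3 + 2))*W)*I - 4) = -3 + (((2*(10/3))*W)*I - 4) = -3 + ((20*W/3)*I - 4) = -3 + (20*I*W/3 - 4) = -3 + (-4 + 20*I*W/3) = -7 + 20*I*W/3)
149 + 104*C(11, 1) = 149 + 104*(-7 + (20/3)*1*11) = 149 + 104*(-7 + 220/3) = 149 + 104*(199/3) = 149 + 20696/3 = 21143/3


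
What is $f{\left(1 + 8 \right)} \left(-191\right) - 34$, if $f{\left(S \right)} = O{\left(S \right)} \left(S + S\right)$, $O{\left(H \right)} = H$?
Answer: $-30976$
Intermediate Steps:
$f{\left(S \right)} = 2 S^{2}$ ($f{\left(S \right)} = S \left(S + S\right) = S 2 S = 2 S^{2}$)
$f{\left(1 + 8 \right)} \left(-191\right) - 34 = 2 \left(1 + 8\right)^{2} \left(-191\right) - 34 = 2 \cdot 9^{2} \left(-191\right) - 34 = 2 \cdot 81 \left(-191\right) - 34 = 162 \left(-191\right) - 34 = -30942 - 34 = -30976$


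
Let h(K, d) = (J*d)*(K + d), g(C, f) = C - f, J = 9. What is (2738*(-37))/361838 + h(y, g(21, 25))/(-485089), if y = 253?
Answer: -22949455201/87761816791 ≈ -0.26150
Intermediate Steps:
h(K, d) = 9*d*(K + d) (h(K, d) = (9*d)*(K + d) = 9*d*(K + d))
(2738*(-37))/361838 + h(y, g(21, 25))/(-485089) = (2738*(-37))/361838 + (9*(21 - 1*25)*(253 + (21 - 1*25)))/(-485089) = -101306*1/361838 + (9*(21 - 25)*(253 + (21 - 25)))*(-1/485089) = -50653/180919 + (9*(-4)*(253 - 4))*(-1/485089) = -50653/180919 + (9*(-4)*249)*(-1/485089) = -50653/180919 - 8964*(-1/485089) = -50653/180919 + 8964/485089 = -22949455201/87761816791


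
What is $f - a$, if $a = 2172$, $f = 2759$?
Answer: $587$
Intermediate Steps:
$f - a = 2759 - 2172 = 587$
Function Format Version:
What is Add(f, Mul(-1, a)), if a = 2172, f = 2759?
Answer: 587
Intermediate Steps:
Add(f, Mul(-1, a)) = Add(2759, Mul(-1, 2172)) = Add(2759, -2172) = 587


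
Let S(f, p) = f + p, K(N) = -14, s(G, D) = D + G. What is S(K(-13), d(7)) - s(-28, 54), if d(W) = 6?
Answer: -34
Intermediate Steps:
S(K(-13), d(7)) - s(-28, 54) = (-14 + 6) - (54 - 28) = -8 - 1*26 = -8 - 26 = -34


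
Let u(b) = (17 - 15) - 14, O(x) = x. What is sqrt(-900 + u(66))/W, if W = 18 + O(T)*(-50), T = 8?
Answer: -2*I*sqrt(57)/191 ≈ -0.079056*I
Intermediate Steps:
u(b) = -12 (u(b) = 2 - 14 = -12)
W = -382 (W = 18 + 8*(-50) = 18 - 400 = -382)
sqrt(-900 + u(66))/W = sqrt(-900 - 12)/(-382) = sqrt(-912)*(-1/382) = (4*I*sqrt(57))*(-1/382) = -2*I*sqrt(57)/191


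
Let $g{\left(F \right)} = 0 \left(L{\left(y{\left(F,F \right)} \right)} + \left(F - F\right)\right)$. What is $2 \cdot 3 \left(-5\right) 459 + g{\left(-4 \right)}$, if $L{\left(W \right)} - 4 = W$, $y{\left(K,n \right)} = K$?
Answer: $-13770$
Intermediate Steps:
$L{\left(W \right)} = 4 + W$
$g{\left(F \right)} = 0$ ($g{\left(F \right)} = 0 \left(\left(4 + F\right) + \left(F - F\right)\right) = 0 \left(\left(4 + F\right) + 0\right) = 0 \left(4 + F\right) = 0$)
$2 \cdot 3 \left(-5\right) 459 + g{\left(-4 \right)} = 2 \cdot 3 \left(-5\right) 459 + 0 = 6 \left(-5\right) 459 + 0 = \left(-30\right) 459 + 0 = -13770 + 0 = -13770$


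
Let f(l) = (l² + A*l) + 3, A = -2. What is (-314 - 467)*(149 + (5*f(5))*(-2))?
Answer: 24211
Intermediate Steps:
f(l) = 3 + l² - 2*l (f(l) = (l² - 2*l) + 3 = 3 + l² - 2*l)
(-314 - 467)*(149 + (5*f(5))*(-2)) = (-314 - 467)*(149 + (5*(3 + 5² - 2*5))*(-2)) = -781*(149 + (5*(3 + 25 - 10))*(-2)) = -781*(149 + (5*18)*(-2)) = -781*(149 + 90*(-2)) = -781*(149 - 180) = -781*(-31) = 24211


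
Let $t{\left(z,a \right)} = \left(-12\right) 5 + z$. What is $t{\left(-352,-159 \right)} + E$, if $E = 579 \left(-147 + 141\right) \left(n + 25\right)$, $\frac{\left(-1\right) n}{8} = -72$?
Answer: $-2088286$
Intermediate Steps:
$n = 576$ ($n = \left(-8\right) \left(-72\right) = 576$)
$t{\left(z,a \right)} = -60 + z$
$E = -2087874$ ($E = 579 \left(-147 + 141\right) \left(576 + 25\right) = 579 \left(\left(-6\right) 601\right) = 579 \left(-3606\right) = -2087874$)
$t{\left(-352,-159 \right)} + E = \left(-60 - 352\right) - 2087874 = -412 - 2087874 = -2088286$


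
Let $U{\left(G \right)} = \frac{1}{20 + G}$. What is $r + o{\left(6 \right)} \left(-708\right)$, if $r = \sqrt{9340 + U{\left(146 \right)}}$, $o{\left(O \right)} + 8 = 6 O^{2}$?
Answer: $-147264 + \frac{\sqrt{257373206}}{166} \approx -1.4717 \cdot 10^{5}$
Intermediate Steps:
$o{\left(O \right)} = -8 + 6 O^{2}$
$r = \frac{\sqrt{257373206}}{166}$ ($r = \sqrt{9340 + \frac{1}{20 + 146}} = \sqrt{9340 + \frac{1}{166}} = \sqrt{\frac{1550441}{166}} = \frac{\sqrt{257373206}}{166} \approx 96.644$)
$r + o{\left(6 \right)} \left(-708\right) = \frac{\sqrt{257373206}}{166} + \left(-8 + 6 \cdot 6^{2}\right) \left(-708\right) = \frac{\sqrt{257373206}}{166} + \left(-8 + 6 \cdot 36\right) \left(-708\right) = \frac{\sqrt{257373206}}{166} + \left(-8 + 216\right) \left(-708\right) = \frac{\sqrt{257373206}}{166} + 208 \left(-708\right) = \frac{\sqrt{257373206}}{166} - 147264 = -147264 + \frac{\sqrt{257373206}}{166}$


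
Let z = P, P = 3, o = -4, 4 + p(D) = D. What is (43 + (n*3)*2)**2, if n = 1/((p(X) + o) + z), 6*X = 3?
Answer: 15625/9 ≈ 1736.1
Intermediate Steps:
X = 1/2 (X = (1/6)*3 = 1/2 ≈ 0.50000)
p(D) = -4 + D
z = 3
n = -2/9 (n = 1/(((-4 + 1/2) - 4) + 3) = 1/((-7/2 - 4) + 3) = 1/(-15/2 + 3) = 1/(-9/2) = -2/9 ≈ -0.22222)
(43 + (n*3)*2)**2 = (43 - 2/9*3*2)**2 = (43 - 2/3*2)**2 = (43 - 4/3)**2 = (125/3)**2 = 15625/9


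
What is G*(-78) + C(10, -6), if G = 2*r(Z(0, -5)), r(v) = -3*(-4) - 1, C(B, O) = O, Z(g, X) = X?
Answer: -1722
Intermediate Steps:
r(v) = 11 (r(v) = 12 - 1 = 11)
G = 22 (G = 2*11 = 22)
G*(-78) + C(10, -6) = 22*(-78) - 6 = -1716 - 6 = -1722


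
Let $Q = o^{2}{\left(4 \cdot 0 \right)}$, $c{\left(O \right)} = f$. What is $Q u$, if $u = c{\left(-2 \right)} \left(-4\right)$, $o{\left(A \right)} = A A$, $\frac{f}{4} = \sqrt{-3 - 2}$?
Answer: $0$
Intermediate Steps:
$f = 4 i \sqrt{5}$ ($f = 4 \sqrt{-3 - 2} = 4 \sqrt{-5} = 4 i \sqrt{5} \approx 8.9443 i$)
$c{\left(O \right)} = 4 i \sqrt{5}$
$o{\left(A \right)} = A^{2}$
$Q = 0$ ($Q = \left(\left(4 \cdot 0\right)^{2}\right)^{2} = \left(0^{2}\right)^{2} = 0^{2} = 0$)
$u = - 16 i \sqrt{5}$ ($u = 4 i \sqrt{5} \left(-4\right) = - 16 i \sqrt{5} \approx - 35.777 i$)
$Q u = 0 \left(- 16 i \sqrt{5}\right) = 0$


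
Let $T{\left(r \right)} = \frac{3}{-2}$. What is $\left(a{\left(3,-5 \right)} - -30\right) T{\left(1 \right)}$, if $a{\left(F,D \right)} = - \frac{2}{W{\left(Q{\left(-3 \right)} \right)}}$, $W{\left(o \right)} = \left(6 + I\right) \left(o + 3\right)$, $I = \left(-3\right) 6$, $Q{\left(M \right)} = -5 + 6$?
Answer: $- \frac{721}{16} \approx -45.063$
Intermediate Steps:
$Q{\left(M \right)} = 1$
$I = -18$
$W{\left(o \right)} = -36 - 12 o$ ($W{\left(o \right)} = \left(6 - 18\right) \left(o + 3\right) = - 12 \left(3 + o\right) = -36 - 12 o$)
$a{\left(F,D \right)} = \frac{1}{24}$ ($a{\left(F,D \right)} = - \frac{2}{-36 - 12} = - \frac{2}{-48} = \left(-2\right) \left(- \frac{1}{48}\right) = \frac{1}{24}$)
$T{\left(r \right)} = - \frac{3}{2}$ ($T{\left(r \right)} = 3 \left(- \frac{1}{2}\right) = - \frac{3}{2}$)
$\left(a{\left(3,-5 \right)} - -30\right) T{\left(1 \right)} = \left(\frac{1}{24} - -30\right) \left(- \frac{3}{2}\right) = \left(\frac{1}{24} + 30\right) \left(- \frac{3}{2}\right) = \frac{721}{24} \left(- \frac{3}{2}\right) = - \frac{721}{16}$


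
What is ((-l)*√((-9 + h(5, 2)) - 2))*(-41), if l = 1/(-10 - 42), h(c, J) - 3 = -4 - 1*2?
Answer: -41*I*√14/52 ≈ -2.9502*I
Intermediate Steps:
h(c, J) = -3 (h(c, J) = 3 + (-4 - 1*2) = 3 + (-4 - 2) = 3 - 6 = -3)
l = -1/52 (l = 1/(-52) = -1/52 ≈ -0.019231)
((-l)*√((-9 + h(5, 2)) - 2))*(-41) = ((-1*(-1/52))*√((-9 - 3) - 2))*(-41) = (√(-12 - 2)/52)*(-41) = (√(-14)/52)*(-41) = ((I*√14)/52)*(-41) = (I*√14/52)*(-41) = -41*I*√14/52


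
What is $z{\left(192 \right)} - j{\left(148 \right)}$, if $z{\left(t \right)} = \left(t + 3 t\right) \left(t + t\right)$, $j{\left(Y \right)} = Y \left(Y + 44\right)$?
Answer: $266496$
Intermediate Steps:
$j{\left(Y \right)} = Y \left(44 + Y\right)$
$z{\left(t \right)} = 8 t^{2}$ ($z{\left(t \right)} = 4 t 2 t = 8 t^{2}$)
$z{\left(192 \right)} - j{\left(148 \right)} = 8 \cdot 192^{2} - 148 \left(44 + 148\right) = 8 \cdot 36864 - 148 \cdot 192 = 294912 - 28416 = 266496$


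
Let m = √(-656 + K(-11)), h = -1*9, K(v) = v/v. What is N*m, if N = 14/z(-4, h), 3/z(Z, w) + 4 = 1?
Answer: -14*I*√655 ≈ -358.3*I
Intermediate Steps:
K(v) = 1
h = -9
z(Z, w) = -1 (z(Z, w) = 3/(-4 + 1) = 3/(-3) = 3*(-⅓) = -1)
N = -14 (N = 14/(-1) = 14*(-1) = -14)
m = I*√655 (m = √(-656 + 1) = √(-655) = I*√655 ≈ 25.593*I)
N*m = -14*I*√655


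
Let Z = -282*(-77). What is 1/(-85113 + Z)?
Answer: -1/63399 ≈ -1.5773e-5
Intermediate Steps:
Z = 21714
1/(-85113 + Z) = 1/(-85113 + 21714) = 1/(-63399) = -1/63399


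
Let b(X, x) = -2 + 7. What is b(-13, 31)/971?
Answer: 5/971 ≈ 0.0051493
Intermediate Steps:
b(X, x) = 5
b(-13, 31)/971 = 5/971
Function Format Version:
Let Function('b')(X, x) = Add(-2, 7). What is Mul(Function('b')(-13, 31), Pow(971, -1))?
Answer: Rational(5, 971) ≈ 0.0051493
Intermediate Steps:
Function('b')(X, x) = 5
Mul(Function('b')(-13, 31), Pow(971, -1)) = Mul(5, Pow(971, -1)) = Mul(5, Rational(1, 971)) = Rational(5, 971)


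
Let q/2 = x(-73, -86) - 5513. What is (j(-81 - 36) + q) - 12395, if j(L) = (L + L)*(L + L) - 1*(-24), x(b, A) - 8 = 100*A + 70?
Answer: 14315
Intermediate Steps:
x(b, A) = 78 + 100*A (x(b, A) = 8 + (100*A + 70) = 8 + (70 + 100*A) = 78 + 100*A)
q = -28070 (q = 2*((78 + 100*(-86)) - 5513) = 2*((78 - 8600) - 5513) = 2*(-8522 - 5513) = 2*(-14035) = -28070)
j(L) = 24 + 4*L**2 (j(L) = (2*L)*(2*L) + 24 = 4*L**2 + 24 = 24 + 4*L**2)
(j(-81 - 36) + q) - 12395 = ((24 + 4*(-81 - 36)**2) - 28070) - 12395 = ((24 + 4*(-117)**2) - 28070) - 12395 = ((24 + 4*13689) - 28070) - 12395 = ((24 + 54756) - 28070) - 12395 = (54780 - 28070) - 12395 = 26710 - 12395 = 14315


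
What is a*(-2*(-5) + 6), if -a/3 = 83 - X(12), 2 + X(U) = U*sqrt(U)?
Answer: -4080 + 1152*sqrt(3) ≈ -2084.7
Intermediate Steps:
X(U) = -2 + U**(3/2) (X(U) = -2 + U*sqrt(U) = -2 + U**(3/2))
a = -255 + 72*sqrt(3) (a = -3*(83 - (-2 + 12**(3/2))) = -3*(83 - (-2 + 24*sqrt(3))) = -3*(83 + (2 - 24*sqrt(3))) = -3*(85 - 24*sqrt(3)) = -255 + 72*sqrt(3) ≈ -130.29)
a*(-2*(-5) + 6) = (-255 + 72*sqrt(3))*(-2*(-5) + 6) = (-255 + 72*sqrt(3))*(10 + 6) = (-255 + 72*sqrt(3))*16 = -4080 + 1152*sqrt(3)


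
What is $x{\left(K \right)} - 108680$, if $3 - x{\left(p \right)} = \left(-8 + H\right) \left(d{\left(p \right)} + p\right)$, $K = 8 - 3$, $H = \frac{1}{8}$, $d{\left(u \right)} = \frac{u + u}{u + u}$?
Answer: $- \frac{434519}{4} \approx -1.0863 \cdot 10^{5}$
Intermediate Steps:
$d{\left(u \right)} = 1$ ($d{\left(u \right)} = \frac{2 u}{2 u} = 2 u \frac{1}{2 u} = 1$)
$H = \frac{1}{8} \approx 0.125$
$K = 5$ ($K = 8 - 3 = 5$)
$x{\left(p \right)} = \frac{87}{8} + \frac{63 p}{8}$ ($x{\left(p \right)} = 3 - \left(-8 + \frac{1}{8}\right) \left(1 + p\right) = 3 - - \frac{63 \left(1 + p\right)}{8} = 3 - \left(- \frac{63}{8} - \frac{63 p}{8}\right) = 3 + \left(\frac{63}{8} + \frac{63 p}{8}\right) = \frac{87}{8} + \frac{63 p}{8}$)
$x{\left(K \right)} - 108680 = \left(\frac{87}{8} + \frac{63}{8} \cdot 5\right) - 108680 = \left(\frac{87}{8} + \frac{315}{8}\right) - 108680 = \frac{201}{4} - 108680 = - \frac{434519}{4}$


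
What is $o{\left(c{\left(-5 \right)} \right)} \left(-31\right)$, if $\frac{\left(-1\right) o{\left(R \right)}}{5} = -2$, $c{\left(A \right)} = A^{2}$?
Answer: $-310$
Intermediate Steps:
$o{\left(R \right)} = 10$ ($o{\left(R \right)} = \left(-5\right) \left(-2\right) = 10$)
$o{\left(c{\left(-5 \right)} \right)} \left(-31\right) = 10 \left(-31\right) = -310$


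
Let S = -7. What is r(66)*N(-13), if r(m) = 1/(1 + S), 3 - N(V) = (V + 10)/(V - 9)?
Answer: -21/44 ≈ -0.47727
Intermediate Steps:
N(V) = 3 - (10 + V)/(-9 + V) (N(V) = 3 - (V + 10)/(V - 9) = 3 - (10 + V)/(-9 + V))
r(m) = -⅙ (r(m) = 1/(1 - 7) = 1/(-6) = -⅙)
r(66)*N(-13) = -(-37 + 2*(-13))/(6*(-9 - 13)) = -(-37 - 26)/(6*(-22)) = -(-1)*(-63)/132 = -⅙*63/22 = -21/44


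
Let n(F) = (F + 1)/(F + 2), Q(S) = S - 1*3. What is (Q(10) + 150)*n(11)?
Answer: 1884/13 ≈ 144.92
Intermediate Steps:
Q(S) = -3 + S (Q(S) = S - 3 = -3 + S)
n(F) = (1 + F)/(2 + F)
(Q(10) + 150)*n(11) = ((-3 + 10) + 150)*((1 + 11)/(2 + 11)) = (7 + 150)*(12/13) = 157*((1/13)*12) = 157*(12/13) = 1884/13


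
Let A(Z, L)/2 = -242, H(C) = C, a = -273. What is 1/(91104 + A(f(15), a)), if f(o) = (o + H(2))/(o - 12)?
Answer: 1/90620 ≈ 1.1035e-5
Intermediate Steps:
f(o) = (2 + o)/(-12 + o) (f(o) = (o + 2)/(o - 12) = (2 + o)/(-12 + o))
A(Z, L) = -484 (A(Z, L) = 2*(-242) = -484)
1/(91104 + A(f(15), a)) = 1/(91104 - 484) = 1/90620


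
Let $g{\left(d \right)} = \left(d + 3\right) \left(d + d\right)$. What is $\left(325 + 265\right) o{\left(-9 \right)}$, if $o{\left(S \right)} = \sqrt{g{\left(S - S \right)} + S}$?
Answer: $1770 i \approx 1770.0 i$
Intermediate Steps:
$g{\left(d \right)} = 2 d \left(3 + d\right)$ ($g{\left(d \right)} = \left(3 + d\right) 2 d = 2 d \left(3 + d\right)$)
$o{\left(S \right)} = \sqrt{S}$ ($o{\left(S \right)} = \sqrt{2 \left(S - S\right) \left(3 + \left(S - S\right)\right) + S} = \sqrt{2 \cdot 0 \left(3 + 0\right) + S} = \sqrt{2 \cdot 0 \cdot 3 + S} = \sqrt{0 + S} = \sqrt{S}$)
$\left(325 + 265\right) o{\left(-9 \right)} = \left(325 + 265\right) \sqrt{-9} = 590 \cdot 3 i = 1770 i$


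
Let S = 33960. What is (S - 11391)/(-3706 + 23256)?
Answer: 22569/19550 ≈ 1.1544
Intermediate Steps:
(S - 11391)/(-3706 + 23256) = (33960 - 11391)/(-3706 + 23256) = 22569/19550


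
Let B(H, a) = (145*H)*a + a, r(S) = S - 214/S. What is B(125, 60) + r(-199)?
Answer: 216385053/199 ≈ 1.0874e+6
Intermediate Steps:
B(H, a) = a + 145*H*a (B(H, a) = 145*H*a + a = a + 145*H*a)
B(125, 60) + r(-199) = 60*(1 + 145*125) + (-199 - 214/(-199)) = 60*(1 + 18125) + (-199 - 214*(-1/199)) = 60*18126 + (-199 + 214/199) = 1087560 - 39387/199 = 216385053/199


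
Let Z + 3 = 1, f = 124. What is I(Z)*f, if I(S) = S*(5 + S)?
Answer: -744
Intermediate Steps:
Z = -2 (Z = -3 + 1 = -2)
I(Z)*f = -2*(5 - 2)*124 = -2*3*124 = -6*124 = -744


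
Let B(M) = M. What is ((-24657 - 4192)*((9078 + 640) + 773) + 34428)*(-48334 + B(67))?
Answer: 14606580343077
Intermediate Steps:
((-24657 - 4192)*((9078 + 640) + 773) + 34428)*(-48334 + B(67)) = ((-24657 - 4192)*((9078 + 640) + 773) + 34428)*(-48334 + 67) = (-28849*(9718 + 773) + 34428)*(-48267) = (-28849*10491 + 34428)*(-48267) = (-302654859 + 34428)*(-48267) = -302620431*(-48267) = 14606580343077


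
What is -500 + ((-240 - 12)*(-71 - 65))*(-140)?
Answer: -4798580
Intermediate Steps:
-500 + ((-240 - 12)*(-71 - 65))*(-140) = -500 - 252*(-136)*(-140) = -500 + 34272*(-140) = -500 - 4798080 = -4798580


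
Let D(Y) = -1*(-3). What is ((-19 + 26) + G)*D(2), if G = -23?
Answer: -48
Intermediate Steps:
D(Y) = 3
((-19 + 26) + G)*D(2) = ((-19 + 26) - 23)*3 = (7 - 23)*3 = -16*3 = -48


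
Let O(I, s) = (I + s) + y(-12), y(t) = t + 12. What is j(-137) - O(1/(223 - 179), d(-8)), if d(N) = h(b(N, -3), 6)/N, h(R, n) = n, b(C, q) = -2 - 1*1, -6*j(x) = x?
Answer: 1555/66 ≈ 23.561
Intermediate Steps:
j(x) = -x/6
b(C, q) = -3 (b(C, q) = -2 - 1 = -3)
y(t) = 12 + t
d(N) = 6/N
O(I, s) = I + s (O(I, s) = (I + s) + (12 - 12) = (I + s) + 0 = I + s)
j(-137) - O(1/(223 - 179), d(-8)) = -1/6*(-137) - (1/(223 - 179) + 6/(-8)) = 137/6 - (1/44 + 6*(-1/8)) = 137/6 - (1/44 - 3/4) = 137/6 - 1*(-8/11) = 137/6 + 8/11 = 1555/66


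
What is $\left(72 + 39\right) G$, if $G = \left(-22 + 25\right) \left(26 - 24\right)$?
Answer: $666$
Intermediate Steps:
$G = 6$ ($G = 3 \cdot 2 = 6$)
$\left(72 + 39\right) G = \left(72 + 39\right) 6 = 111 \cdot 6 = 666$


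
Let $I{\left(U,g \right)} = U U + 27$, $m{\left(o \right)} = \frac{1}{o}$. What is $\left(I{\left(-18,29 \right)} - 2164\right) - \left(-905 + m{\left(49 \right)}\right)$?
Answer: $- \frac{44493}{49} \approx -908.02$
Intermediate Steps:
$I{\left(U,g \right)} = 27 + U^{2}$ ($I{\left(U,g \right)} = U^{2} + 27 = 27 + U^{2}$)
$\left(I{\left(-18,29 \right)} - 2164\right) - \left(-905 + m{\left(49 \right)}\right) = \left(\left(27 + \left(-18\right)^{2}\right) - 2164\right) + \left(905 - \frac{1}{49}\right) = \left(\left(27 + 324\right) - 2164\right) + \left(905 - \frac{1}{49}\right) = \left(351 - 2164\right) + \left(905 - \frac{1}{49}\right) = -1813 + \frac{44344}{49} = - \frac{44493}{49}$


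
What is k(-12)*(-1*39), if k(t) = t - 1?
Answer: 507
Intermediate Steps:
k(t) = -1 + t
k(-12)*(-1*39) = (-1 - 12)*(-1*39) = -13*(-39) = 507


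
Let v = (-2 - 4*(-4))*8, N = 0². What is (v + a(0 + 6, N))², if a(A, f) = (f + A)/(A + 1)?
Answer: 624100/49 ≈ 12737.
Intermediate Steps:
N = 0
a(A, f) = (A + f)/(1 + A)
v = 112 (v = (-2 + 16)*8 = 14*8 = 112)
(v + a(0 + 6, N))² = (112 + ((0 + 6) + 0)/(1 + (0 + 6)))² = (112 + (6 + 0)/(1 + 6))² = (112 + 6/7)² = (790/7)² = 624100/49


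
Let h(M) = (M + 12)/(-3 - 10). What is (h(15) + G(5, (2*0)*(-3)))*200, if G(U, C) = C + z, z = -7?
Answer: -23600/13 ≈ -1815.4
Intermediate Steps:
h(M) = -12/13 - M/13 (h(M) = (12 + M)/(-13) = (12 + M)*(-1/13) = -12/13 - M/13)
G(U, C) = -7 + C (G(U, C) = C - 7 = -7 + C)
(h(15) + G(5, (2*0)*(-3)))*200 = ((-12/13 - 1/13*15) + (-7 + (2*0)*(-3)))*200 = ((-12/13 - 15/13) + (-7 + 0*(-3)))*200 = (-27/13 + (-7 + 0))*200 = (-27/13 - 7)*200 = -118/13*200 = -23600/13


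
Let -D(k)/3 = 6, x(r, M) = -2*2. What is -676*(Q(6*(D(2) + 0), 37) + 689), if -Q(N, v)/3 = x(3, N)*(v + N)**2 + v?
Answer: -41283320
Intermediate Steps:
x(r, M) = -4
D(k) = -18 (D(k) = -3*6 = -18)
Q(N, v) = -3*v + 12*(N + v)**2 (Q(N, v) = -3*(-4*(v + N)**2 + v) = -3*(-4*(N + v)**2 + v) = -3*(v - 4*(N + v)**2) = -3*v + 12*(N + v)**2)
-676*(Q(6*(D(2) + 0), 37) + 689) = -676*((-3*37 + 12*(6*(-18 + 0) + 37)**2) + 689) = -676*((-111 + 12*(6*(-18) + 37)**2) + 689) = -676*((-111 + 12*(-108 + 37)**2) + 689) = -676*((-111 + 12*(-71)**2) + 689) = -676*((-111 + 12*5041) + 689) = -676*((-111 + 60492) + 689) = -676*(60381 + 689) = -676*61070 = -41283320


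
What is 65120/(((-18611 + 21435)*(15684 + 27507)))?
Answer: 8140/15246423 ≈ 0.00053390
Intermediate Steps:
65120/(((-18611 + 21435)*(15684 + 27507))) = 65120/((2824*43191)) = 65120/121971384 = 65120*(1/121971384) = 8140/15246423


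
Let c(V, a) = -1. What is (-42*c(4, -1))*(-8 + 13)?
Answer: 210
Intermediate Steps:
(-42*c(4, -1))*(-8 + 13) = (-42*(-1))*(-8 + 13) = 42*5 = 210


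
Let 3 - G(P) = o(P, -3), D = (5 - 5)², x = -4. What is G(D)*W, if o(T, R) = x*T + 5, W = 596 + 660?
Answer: -2512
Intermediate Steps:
D = 0 (D = 0² = 0)
W = 1256
o(T, R) = 5 - 4*T (o(T, R) = -4*T + 5 = 5 - 4*T)
G(P) = -2 + 4*P (G(P) = 3 - (5 - 4*P) = 3 + (-5 + 4*P) = -2 + 4*P)
G(D)*W = (-2 + 4*0)*1256 = (-2 + 0)*1256 = -2*1256 = -2512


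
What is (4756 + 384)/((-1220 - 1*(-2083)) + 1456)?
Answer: 5140/2319 ≈ 2.2165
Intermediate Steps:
(4756 + 384)/((-1220 - 1*(-2083)) + 1456) = 5140/((-1220 + 2083) + 1456) = 5140/(863 + 1456) = 5140/2319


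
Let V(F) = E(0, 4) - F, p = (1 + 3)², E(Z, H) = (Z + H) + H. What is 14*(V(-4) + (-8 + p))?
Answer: 280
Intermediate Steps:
E(Z, H) = Z + 2*H (E(Z, H) = (H + Z) + H = Z + 2*H)
p = 16 (p = 4² = 16)
V(F) = 8 - F (V(F) = (0 + 2*4) - F = (0 + 8) - F = 8 - F)
14*(V(-4) + (-8 + p)) = 14*((8 - 1*(-4)) + (-8 + 16)) = 14*((8 + 4) + 8) = 14*(12 + 8) = 14*20 = 280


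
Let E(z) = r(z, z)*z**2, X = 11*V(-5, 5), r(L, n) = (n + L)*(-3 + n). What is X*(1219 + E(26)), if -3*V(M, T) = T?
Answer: -14844775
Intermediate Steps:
V(M, T) = -T/3
r(L, n) = (-3 + n)*(L + n) (r(L, n) = (L + n)*(-3 + n) = (-3 + n)*(L + n))
X = -55/3 (X = 11*(-1/3*5) = 11*(-5/3) = -55/3 ≈ -18.333)
E(z) = z**2*(-6*z + 2*z**2) (E(z) = (z**2 - 3*z - 3*z + z*z)*z**2 = (z**2 - 3*z - 3*z + z**2)*z**2 = (-6*z + 2*z**2)*z**2 = z**2*(-6*z + 2*z**2))
X*(1219 + E(26)) = -55*(1219 + 2*26**3*(-3 + 26))/3 = -55*(1219 + 2*17576*23)/3 = -55*(1219 + 808496)/3 = -55/3*809715 = -14844775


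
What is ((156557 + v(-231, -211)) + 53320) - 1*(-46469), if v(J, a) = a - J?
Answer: 256366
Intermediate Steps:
((156557 + v(-231, -211)) + 53320) - 1*(-46469) = ((156557 + (-211 - 1*(-231))) + 53320) - 1*(-46469) = ((156557 + (-211 + 231)) + 53320) + 46469 = ((156557 + 20) + 53320) + 46469 = (156577 + 53320) + 46469 = 209897 + 46469 = 256366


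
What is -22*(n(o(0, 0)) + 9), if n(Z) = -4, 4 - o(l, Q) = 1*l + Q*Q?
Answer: -110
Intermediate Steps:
o(l, Q) = 4 - l - Q**2 (o(l, Q) = 4 - (1*l + Q*Q) = 4 - (l + Q**2) = 4 + (-l - Q**2) = 4 - l - Q**2)
-22*(n(o(0, 0)) + 9) = -22*(-4 + 9) = -22*5 = -110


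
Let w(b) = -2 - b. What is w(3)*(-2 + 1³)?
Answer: 5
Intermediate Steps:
w(3)*(-2 + 1³) = (-2 - 1*3)*(-2 + 1³) = (-2 - 3)*(-2 + 1) = -5*(-1) = 5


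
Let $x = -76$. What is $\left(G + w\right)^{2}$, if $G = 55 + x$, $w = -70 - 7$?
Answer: $9604$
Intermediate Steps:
$w = -77$
$G = -21$ ($G = 55 - 76 = -21$)
$\left(G + w\right)^{2} = \left(-21 - 77\right)^{2} = \left(-98\right)^{2} = 9604$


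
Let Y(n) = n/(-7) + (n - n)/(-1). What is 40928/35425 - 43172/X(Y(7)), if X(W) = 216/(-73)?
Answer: 27913177937/1912950 ≈ 14592.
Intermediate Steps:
Y(n) = -n/7 (Y(n) = n*(-1/7) + 0*(-1) = -n/7 + 0 = -n/7)
X(W) = -216/73 (X(W) = 216*(-1/73) = -216/73)
40928/35425 - 43172/X(Y(7)) = 40928/35425 - 43172/(-216/73) = 40928*(1/35425) - 43172*(-73/216) = 40928/35425 + 787889/54 = 27913177937/1912950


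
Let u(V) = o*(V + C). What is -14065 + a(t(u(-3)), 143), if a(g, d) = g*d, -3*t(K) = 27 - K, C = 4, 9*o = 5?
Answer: -413789/27 ≈ -15326.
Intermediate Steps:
o = 5/9 (o = (1/9)*5 = 5/9 ≈ 0.55556)
u(V) = 20/9 + 5*V/9 (u(V) = 5*(V + 4)/9 = 5*(4 + V)/9 = 20/9 + 5*V/9)
t(K) = -9 + K/3 (t(K) = -(27 - K)/3 = -9 + K/3)
a(g, d) = d*g
-14065 + a(t(u(-3)), 143) = -14065 + 143*(-9 + (20/9 + (5/9)*(-3))/3) = -14065 + 143*(-9 + (20/9 - 5/3)/3) = -14065 + 143*(-9 + (1/3)*(5/9)) = -14065 + 143*(-9 + 5/27) = -14065 + 143*(-238/27) = -14065 - 34034/27 = -413789/27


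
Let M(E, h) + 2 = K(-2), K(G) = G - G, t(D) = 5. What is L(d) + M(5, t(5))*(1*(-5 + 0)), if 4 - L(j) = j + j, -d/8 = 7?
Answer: 126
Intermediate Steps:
d = -56 (d = -8*7 = -56)
K(G) = 0
M(E, h) = -2 (M(E, h) = -2 + 0 = -2)
L(j) = 4 - 2*j (L(j) = 4 - (j + j) = 4 - 2*j)
L(d) + M(5, t(5))*(1*(-5 + 0)) = (4 - 2*(-56)) - 2*(-5 + 0) = (4 + 112) - 2*(-5) = 116 - 2*(-5) = 116 + 10 = 126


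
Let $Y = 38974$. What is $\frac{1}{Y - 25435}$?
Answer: $\frac{1}{13539} \approx 7.3861 \cdot 10^{-5}$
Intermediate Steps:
$\frac{1}{Y - 25435} = \frac{1}{38974 - 25435} = \frac{1}{13539}$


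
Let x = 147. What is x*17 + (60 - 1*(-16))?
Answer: 2575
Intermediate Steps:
x*17 + (60 - 1*(-16)) = 147*17 + (60 - 1*(-16)) = 2499 + (60 + 16) = 2499 + 76 = 2575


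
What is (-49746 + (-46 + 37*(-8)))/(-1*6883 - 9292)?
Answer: 50088/16175 ≈ 3.0966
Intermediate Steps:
(-49746 + (-46 + 37*(-8)))/(-1*6883 - 9292) = (-49746 + (-46 - 296))/(-6883 - 9292) = (-49746 - 342)/(-16175) = -50088*(-1/16175) = 50088/16175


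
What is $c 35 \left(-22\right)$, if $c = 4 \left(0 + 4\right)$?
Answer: $-12320$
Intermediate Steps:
$c = 16$ ($c = 4 \cdot 4 = 16$)
$c 35 \left(-22\right) = 16 \cdot 35 \left(-22\right) = 560 \left(-22\right) = -12320$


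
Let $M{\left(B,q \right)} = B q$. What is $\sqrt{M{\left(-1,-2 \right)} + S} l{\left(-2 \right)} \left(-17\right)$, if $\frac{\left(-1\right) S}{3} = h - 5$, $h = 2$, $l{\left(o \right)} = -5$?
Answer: $85 \sqrt{11} \approx 281.91$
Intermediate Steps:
$S = 9$ ($S = - 3 \left(2 - 5\right) = \left(-3\right) \left(-3\right) = 9$)
$\sqrt{M{\left(-1,-2 \right)} + S} l{\left(-2 \right)} \left(-17\right) = \sqrt{\left(-1\right) \left(-2\right) + 9} \left(-5\right) \left(-17\right) = \sqrt{2 + 9} \left(-5\right) \left(-17\right) = \sqrt{11} \left(-5\right) \left(-17\right) = - 5 \sqrt{11} \left(-17\right) = 85 \sqrt{11}$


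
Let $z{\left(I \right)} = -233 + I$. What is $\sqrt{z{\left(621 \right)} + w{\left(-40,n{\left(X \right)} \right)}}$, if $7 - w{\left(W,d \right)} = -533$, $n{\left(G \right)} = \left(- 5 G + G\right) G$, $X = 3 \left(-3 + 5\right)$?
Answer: $4 \sqrt{58} \approx 30.463$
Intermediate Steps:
$X = 6$ ($X = 3 \cdot 2 = 6$)
$n{\left(G \right)} = - 4 G^{2}$ ($n{\left(G \right)} = - 4 G G = - 4 G^{2}$)
$w{\left(W,d \right)} = 540$ ($w{\left(W,d \right)} = 7 - -533 = 7 + 533 = 540$)
$\sqrt{z{\left(621 \right)} + w{\left(-40,n{\left(X \right)} \right)}} = \sqrt{\left(-233 + 621\right) + 540} = \sqrt{388 + 540} = \sqrt{928} = 4 \sqrt{58}$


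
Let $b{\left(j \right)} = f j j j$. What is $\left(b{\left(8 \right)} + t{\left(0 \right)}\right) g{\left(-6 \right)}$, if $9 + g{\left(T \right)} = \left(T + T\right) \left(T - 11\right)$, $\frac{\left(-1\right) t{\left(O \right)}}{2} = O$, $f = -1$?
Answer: $-99840$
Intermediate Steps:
$t{\left(O \right)} = - 2 O$
$b{\left(j \right)} = - j^{3}$ ($b{\left(j \right)} = - j j j = - j^{2} j = - j^{3}$)
$g{\left(T \right)} = -9 + 2 T \left(-11 + T\right)$ ($g{\left(T \right)} = -9 + \left(T + T\right) \left(T - 11\right) = -9 + 2 T \left(-11 + T\right)$)
$\left(b{\left(8 \right)} + t{\left(0 \right)}\right) g{\left(-6 \right)} = \left(- 8^{3} - 0\right) \left(-9 - -132 + 2 \left(-6\right)^{2}\right) = \left(\left(-1\right) 512 + 0\right) \left(-9 + 132 + 2 \cdot 36\right) = \left(-512 + 0\right) \left(-9 + 132 + 72\right) = \left(-512\right) 195 = -99840$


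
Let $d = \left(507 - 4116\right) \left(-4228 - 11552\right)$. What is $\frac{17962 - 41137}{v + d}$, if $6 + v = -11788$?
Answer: $- \frac{23175}{56938226} \approx -0.00040702$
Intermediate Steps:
$v = -11794$ ($v = -6 - 11788 = -11794$)
$d = 56950020$ ($d = \left(-3609\right) \left(-15780\right) = 56950020$)
$\frac{17962 - 41137}{v + d} = \frac{17962 - 41137}{-11794 + 56950020} = - \frac{23175}{56938226}$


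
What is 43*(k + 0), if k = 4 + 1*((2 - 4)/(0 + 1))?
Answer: 86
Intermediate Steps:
k = 2 (k = 4 + 1*(-2/1) = 4 + 1*(-2*1) = 4 + 1*(-2) = 4 - 2 = 2)
43*(k + 0) = 43*(2 + 0) = 43*2 = 86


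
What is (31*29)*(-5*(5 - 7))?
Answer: 8990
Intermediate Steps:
(31*29)*(-5*(5 - 7)) = 899*(-5*(-2)) = 899*10 = 8990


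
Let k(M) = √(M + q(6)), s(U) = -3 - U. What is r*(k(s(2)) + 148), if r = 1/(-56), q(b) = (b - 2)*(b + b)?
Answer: -37/14 - √43/56 ≈ -2.7600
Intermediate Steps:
q(b) = 2*b*(-2 + b) (q(b) = (-2 + b)*(2*b) = 2*b*(-2 + b))
k(M) = √(48 + M) (k(M) = √(M + 2*6*(-2 + 6)) = √(M + 2*6*4) = √(M + 48) = √(48 + M))
r = -1/56 ≈ -0.017857
r*(k(s(2)) + 148) = -(√(48 + (-3 - 1*2)) + 148)/56 = -(√(48 + (-3 - 2)) + 148)/56 = -(√(48 - 5) + 148)/56 = -(√43 + 148)/56 = -(148 + √43)/56 = -37/14 - √43/56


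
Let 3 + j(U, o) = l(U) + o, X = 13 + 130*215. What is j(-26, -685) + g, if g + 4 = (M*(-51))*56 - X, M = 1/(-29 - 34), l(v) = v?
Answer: -85907/3 ≈ -28636.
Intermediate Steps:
X = 27963 (X = 13 + 27950 = 27963)
M = -1/63 (M = 1/(-63) = -1/63 ≈ -0.015873)
j(U, o) = -3 + U + o (j(U, o) = -3 + (U + o) = -3 + U + o)
g = -83765/3 (g = -4 + (-1/63*(-51)*56 - 1*27963) = -4 + ((17/21)*56 - 27963) = -4 + (136/3 - 27963) = -4 - 83753/3 = -83765/3 ≈ -27922.)
j(-26, -685) + g = (-3 - 26 - 685) - 83765/3 = -714 - 83765/3 = -85907/3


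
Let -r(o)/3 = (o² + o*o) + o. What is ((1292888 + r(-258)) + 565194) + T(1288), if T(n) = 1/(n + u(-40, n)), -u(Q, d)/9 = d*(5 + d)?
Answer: 21873352055295/14987168 ≈ 1.4595e+6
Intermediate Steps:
r(o) = -6*o² - 3*o (r(o) = -3*((o² + o*o) + o) = -3*((o² + o²) + o) = -3*(2*o² + o) = -3*(o + 2*o²) = -6*o² - 3*o)
u(Q, d) = -9*d*(5 + d)
T(n) = 1/(n - 9*n*(5 + n))
((1292888 + r(-258)) + 565194) + T(1288) = ((1292888 - 3*(-258)*(1 + 2*(-258))) + 565194) - 1/(1288*(44 + 9*1288)) = ((1292888 - 3*(-258)*(1 - 516)) + 565194) - 1*1/1288/(44 + 11592) = ((1292888 - 3*(-258)*(-515)) + 565194) - 1*1/1288/11636 = ((1292888 - 398610) + 565194) - 1*1/1288*1/11636 = (894278 + 565194) - 1/14987168 = 1459472 - 1/14987168 = 21873352055295/14987168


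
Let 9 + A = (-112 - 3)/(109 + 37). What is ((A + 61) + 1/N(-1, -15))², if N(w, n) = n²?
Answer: 2830708665841/1079122500 ≈ 2623.2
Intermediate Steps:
A = -1429/146 (A = -9 + (-112 - 3)/(109 + 37) = -9 - 115/146 = -1429/146 ≈ -9.7877)
((A + 61) + 1/N(-1, -15))² = ((-1429/146 + 61) + 1/((-15)²))² = (7477/146 + 1/225)² = (1682471/32850)² = 2830708665841/1079122500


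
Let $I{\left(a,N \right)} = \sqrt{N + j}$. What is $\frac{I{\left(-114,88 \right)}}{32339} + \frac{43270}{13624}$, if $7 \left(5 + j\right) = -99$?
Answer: $\frac{21635}{6812} + \frac{\sqrt{3374}}{226373} \approx 3.1763$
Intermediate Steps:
$j = - \frac{134}{7}$ ($j = -5 + \frac{1}{7} \left(-99\right) = -5 - \frac{99}{7} = - \frac{134}{7} \approx -19.143$)
$I{\left(a,N \right)} = \sqrt{- \frac{134}{7} + N}$ ($I{\left(a,N \right)} = \sqrt{N - \frac{134}{7}} = \sqrt{- \frac{134}{7} + N}$)
$\frac{I{\left(-114,88 \right)}}{32339} + \frac{43270}{13624} = \frac{\frac{1}{7} \sqrt{-938 + 49 \cdot 88}}{32339} + \frac{43270}{13624} = \frac{\sqrt{-938 + 4312}}{7} \cdot \frac{1}{32339} + 43270 \cdot \frac{1}{13624} = \frac{\sqrt{3374}}{7} \cdot \frac{1}{32339} + \frac{21635}{6812} = \frac{\sqrt{3374}}{226373} + \frac{21635}{6812} = \frac{21635}{6812} + \frac{\sqrt{3374}}{226373}$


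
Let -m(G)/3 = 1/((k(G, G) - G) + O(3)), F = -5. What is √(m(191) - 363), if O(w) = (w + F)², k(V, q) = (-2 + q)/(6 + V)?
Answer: 9*I*√240774374/7330 ≈ 19.052*I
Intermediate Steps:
k(V, q) = (-2 + q)/(6 + V)
O(w) = (-5 + w)² (O(w) = (w - 5)² = (-5 + w)²)
m(G) = -3/(4 - G + (-2 + G)/(6 + G)) (m(G) = -3/(((-2 + G)/(6 + G) - G) + (-5 + 3)²) = -3/((-G + (-2 + G)/(6 + G)) + (-2)²) = -3/((-G + (-2 + G)/(6 + G)) + 4) = -3/(4 - G + (-2 + G)/(6 + G)))
√(m(191) - 363) = √(3*(6 + 191)/(-22 + 191 + 191²) - 363) = √(3*197/(-22 + 191 + 36481) - 363) = √(3*197/36650 - 363) = √(3*(1/36650)*197 - 363) = √(591/36650 - 363) = √(-13303359/36650) = 9*I*√240774374/7330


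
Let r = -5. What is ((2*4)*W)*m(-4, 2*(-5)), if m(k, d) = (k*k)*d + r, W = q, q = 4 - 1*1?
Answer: -3960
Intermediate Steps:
q = 3 (q = 4 - 1 = 3)
W = 3
m(k, d) = -5 + d*k² (m(k, d) = (k*k)*d - 5 = k²*d - 5 = d*k² - 5 = -5 + d*k²)
((2*4)*W)*m(-4, 2*(-5)) = ((2*4)*3)*(-5 + (2*(-5))*(-4)²) = (8*3)*(-5 - 10*16) = 24*(-5 - 160) = 24*(-165) = -3960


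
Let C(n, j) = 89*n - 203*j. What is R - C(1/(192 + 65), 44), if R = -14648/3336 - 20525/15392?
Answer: 14723724300851/1649545248 ≈ 8925.9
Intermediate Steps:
C(n, j) = -203*j + 89*n
R = -36741677/6418464 (R = -14648*1/3336 - 20525*1/15392 = -1831/417 - 20525/15392 = -36741677/6418464 ≈ -5.7244)
R - C(1/(192 + 65), 44) = -36741677/6418464 - (-203*44 + 89/(192 + 65)) = -36741677/6418464 - (-8932 + 89/257) = -36741677/6418464 - 1*(-2295435/257) = -36741677/6418464 + 2295435/257 = 14723724300851/1649545248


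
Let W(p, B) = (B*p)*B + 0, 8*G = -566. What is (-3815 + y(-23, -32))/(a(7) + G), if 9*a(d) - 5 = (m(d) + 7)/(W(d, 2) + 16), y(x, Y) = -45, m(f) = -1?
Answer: 1528560/27791 ≈ 55.002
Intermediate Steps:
G = -283/4 (G = (⅛)*(-566) = -283/4 ≈ -70.750)
W(p, B) = p*B² (W(p, B) = p*B² + 0 = p*B²)
a(d) = 5/9 + 2/(3*(16 + 4*d)) (a(d) = 5/9 + ((-1 + 7)/(d*2² + 16))/9 = 5/9 + (6/(d*4 + 16))/9 = 5/9 + (6/(4*d + 16))/9 = 5/9 + (6/(16 + 4*d))/9 = 5/9 + 2/(3*(16 + 4*d)))
(-3815 + y(-23, -32))/(a(7) + G) = (-3815 - 45)/((43 + 10*7)/(18*(4 + 7)) - 283/4) = -3860/((1/18)*(43 + 70)/11 - 283/4) = -3860/((1/18)*(1/11)*113 - 283/4) = -3860/(113/198 - 283/4) = -3860/(-27791/396) = -3860*(-396/27791) = 1528560/27791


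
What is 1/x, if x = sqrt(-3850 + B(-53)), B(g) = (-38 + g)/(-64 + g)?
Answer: -3*I*sqrt(707)/4949 ≈ -0.016118*I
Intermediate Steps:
B(g) = (-38 + g)/(-64 + g)
x = 7*I*sqrt(707)/3 (x = sqrt(-3850 + (-38 - 53)/(-64 - 53)) = sqrt(-3850 - 91/(-117)) = sqrt(-3850 - 1/117*(-91)) = sqrt(-3850 + 7/9) = sqrt(-34643/9) = 7*I*sqrt(707)/3 ≈ 62.042*I)
1/x = 1/(7*I*sqrt(707)/3) = -3*I*sqrt(707)/4949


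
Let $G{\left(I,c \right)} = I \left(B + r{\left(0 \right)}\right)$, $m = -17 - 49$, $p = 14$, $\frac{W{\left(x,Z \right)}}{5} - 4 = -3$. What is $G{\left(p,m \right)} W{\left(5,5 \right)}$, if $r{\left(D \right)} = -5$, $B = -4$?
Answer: $-630$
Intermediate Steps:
$W{\left(x,Z \right)} = 5$ ($W{\left(x,Z \right)} = 20 + 5 \left(-3\right) = 20 - 15 = 5$)
$m = -66$ ($m = -17 - 49 = -66$)
$G{\left(I,c \right)} = - 9 I$ ($G{\left(I,c \right)} = I \left(-4 - 5\right) = I \left(-9\right) = - 9 I$)
$G{\left(p,m \right)} W{\left(5,5 \right)} = \left(-9\right) 14 \cdot 5 = \left(-126\right) 5 = -630$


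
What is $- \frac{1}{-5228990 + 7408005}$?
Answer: $- \frac{1}{2179015} \approx -4.5892 \cdot 10^{-7}$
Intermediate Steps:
$- \frac{1}{-5228990 + 7408005} = - \frac{1}{2179015}$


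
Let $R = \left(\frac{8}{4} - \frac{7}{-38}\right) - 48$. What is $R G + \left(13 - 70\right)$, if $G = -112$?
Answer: $\frac{96413}{19} \approx 5074.4$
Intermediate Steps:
$R = - \frac{1741}{38}$ ($R = \left(8 \cdot \frac{1}{4} - - \frac{7}{38}\right) - 48 = \left(2 + \frac{7}{38}\right) - 48 = \frac{83}{38} - 48 = - \frac{1741}{38} \approx -45.816$)
$R G + \left(13 - 70\right) = \left(- \frac{1741}{38}\right) \left(-112\right) + \left(13 - 70\right) = \frac{97496}{19} + \left(13 - 70\right) = \frac{97496}{19} - 57 = \frac{96413}{19}$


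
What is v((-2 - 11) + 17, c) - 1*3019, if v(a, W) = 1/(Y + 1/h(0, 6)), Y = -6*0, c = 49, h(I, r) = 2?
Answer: -3017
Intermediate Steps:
Y = 0
v(a, W) = 2 (v(a, W) = 1/(0 + 1/2) = 1/(0 + ½) = 1/(½) = 2)
v((-2 - 11) + 17, c) - 1*3019 = 2 - 1*3019 = 2 - 3019 = -3017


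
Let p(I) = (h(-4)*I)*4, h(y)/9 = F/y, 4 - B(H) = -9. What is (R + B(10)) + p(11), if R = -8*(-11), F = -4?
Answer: 497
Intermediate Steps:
B(H) = 13 (B(H) = 4 - 1*(-9) = 4 + 9 = 13)
h(y) = -36/y (h(y) = 9*(-4/y) = -36/y)
R = 88
p(I) = 36*I (p(I) = ((-36/(-4))*I)*4 = ((-36*(-1/4))*I)*4 = (9*I)*4 = 36*I)
(R + B(10)) + p(11) = (88 + 13) + 36*11 = 101 + 396 = 497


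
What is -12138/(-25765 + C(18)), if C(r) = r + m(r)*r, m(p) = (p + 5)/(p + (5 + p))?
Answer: 497658/1055213 ≈ 0.47162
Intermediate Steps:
m(p) = (5 + p)/(5 + 2*p)
C(r) = r + r*(5 + r)/(5 + 2*r) (C(r) = r + ((5 + r)/(5 + 2*r))*r = r + r*(5 + r)/(5 + 2*r))
-12138/(-25765 + C(18)) = -12138/(-25765 + 18*(10 + 3*18)/(5 + 2*18)) = -12138/(-25765 + 18*(10 + 54)/(5 + 36)) = -12138/(-25765 + 18*64/41) = -12138/(-25765 + 18*(1/41)*64) = -12138/(-25765 + 1152/41) = -12138/(-1055213/41) = -12138*(-41/1055213) = 497658/1055213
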